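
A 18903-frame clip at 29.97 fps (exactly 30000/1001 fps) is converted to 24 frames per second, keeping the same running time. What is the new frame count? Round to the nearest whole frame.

15138 frames

Frames at target rate = 18903 × (24) / (30000/1001) = 18921903/1250 ≈ 15137.522.
Nearest whole frame: 15138.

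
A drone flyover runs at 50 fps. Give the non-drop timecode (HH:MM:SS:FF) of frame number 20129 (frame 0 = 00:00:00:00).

00:06:42:29

20129 ÷ 50 = 402 full seconds, remainder 29 frames.
402 s = 0 h 6 min 42 s.
Timecode: 00:06:42:29.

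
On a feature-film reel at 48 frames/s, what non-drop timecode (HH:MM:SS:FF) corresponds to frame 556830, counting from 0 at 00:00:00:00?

556830 ÷ 48 = 11600 full seconds, remainder 30 frames.
11600 s = 3 h 13 min 20 s.
Timecode: 03:13:20:30.

03:13:20:30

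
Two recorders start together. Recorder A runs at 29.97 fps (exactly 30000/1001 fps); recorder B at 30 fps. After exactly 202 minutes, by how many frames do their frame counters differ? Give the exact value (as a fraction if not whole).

363600/1001 frames

202 min = 12120 s.
A emits 30000/1001 × 12120 = 363600000/1001 frames; B emits 30 × 12120 = 363600.
Difference = 363600/1001 frames (≈ 363.2368); B is ahead of A.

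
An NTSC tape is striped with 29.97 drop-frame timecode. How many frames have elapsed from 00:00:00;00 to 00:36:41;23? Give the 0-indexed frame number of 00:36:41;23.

65987

Complete 10-minute blocks: 3, each 17982 frames → 53946.
Remaining 6 whole minutes in the current block: 1800 + 5 × 1798 = 10790 frames.
Within the current minute: 41 × 30 + 23 − 2 = 1251 (labels ;00/;01 skipped at this minute). Total = 53946 + 10790 + 1251 = 65987.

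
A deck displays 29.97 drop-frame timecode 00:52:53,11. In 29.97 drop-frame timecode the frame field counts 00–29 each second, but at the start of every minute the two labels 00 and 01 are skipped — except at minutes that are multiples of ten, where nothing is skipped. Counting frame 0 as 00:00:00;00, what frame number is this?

As if non-drop at 30 labels/s: (0 × 3600 + 52 × 60 + 53) × 30 + 11 = 95201.
Minute boundaries passed: 52; those not divisible by 10: 52 − 5 = 47; dropped labels = 2 × 47 = 94.
Actual frame index = 95201 − 94 = 95107.

95107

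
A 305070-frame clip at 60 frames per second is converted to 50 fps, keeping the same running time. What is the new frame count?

Target frames = source frames × (target rate / source rate) = 305070 × (50)/(60) = 305070 × 5/6 = 254225.

254225 frames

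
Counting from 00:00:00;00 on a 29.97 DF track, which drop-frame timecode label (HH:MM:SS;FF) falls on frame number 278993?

Each 10-minute DF block holds 10 × 60 × 30 − 9 × 2 = 17982 frames. 278993 ÷ 17982 → 15 full blocks, remainder 9263.
Within the partial block the first minute is 1800 frames and each further minute 1798, so 5 further minute boundaries passed. Total skipped labels = 18 × 15 + 2 × 5 = 280.
Non-drop label index = 278993 + 280 = 279273; at 30 labels/s that is 02:35:09:03, i.e. DF 02:35:09;03.

02:35:09;03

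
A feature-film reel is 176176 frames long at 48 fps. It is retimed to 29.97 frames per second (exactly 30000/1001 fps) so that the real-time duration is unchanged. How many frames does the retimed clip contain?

110000 frames

Target frames = source frames × (target rate / source rate) = 176176 × (30000/1001)/(48) = 176176 × 625/1001 = 110000.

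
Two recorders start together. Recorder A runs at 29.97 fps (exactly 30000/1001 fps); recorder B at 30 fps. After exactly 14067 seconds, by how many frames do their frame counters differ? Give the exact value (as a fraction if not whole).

422010/1001 frames

A emits 30000/1001 × 14067 = 422010000/1001 frames; B emits 30 × 14067 = 422010.
Difference = 422010/1001 frames (≈ 421.5884); B is ahead of A.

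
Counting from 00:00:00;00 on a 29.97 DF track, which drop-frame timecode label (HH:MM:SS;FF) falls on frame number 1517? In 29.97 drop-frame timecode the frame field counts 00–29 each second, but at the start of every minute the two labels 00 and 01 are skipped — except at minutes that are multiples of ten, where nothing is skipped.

00:00:50;17

Each 10-minute DF block holds 10 × 60 × 30 − 9 × 2 = 17982 frames. 1517 ÷ 17982 → 0 full blocks, remainder 1517.
Within the partial block the first minute is 1800 frames and each further minute 1798, so 0 further minute boundaries passed. Total skipped labels = 18 × 0 + 2 × 0 = 0.
Non-drop label index = 1517 + 0 = 1517; at 30 labels/s that is 00:00:50:17, i.e. DF 00:00:50;17.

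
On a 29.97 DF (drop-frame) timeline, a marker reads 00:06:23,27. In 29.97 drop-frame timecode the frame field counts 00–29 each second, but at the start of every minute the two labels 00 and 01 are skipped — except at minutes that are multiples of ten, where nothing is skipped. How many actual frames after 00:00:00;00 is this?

11505

As if non-drop at 30 labels/s: (0 × 3600 + 6 × 60 + 23) × 30 + 27 = 11517.
Minute boundaries passed: 6; those not divisible by 10: 6 − 0 = 6; dropped labels = 2 × 6 = 12.
Actual frame index = 11517 − 12 = 11505.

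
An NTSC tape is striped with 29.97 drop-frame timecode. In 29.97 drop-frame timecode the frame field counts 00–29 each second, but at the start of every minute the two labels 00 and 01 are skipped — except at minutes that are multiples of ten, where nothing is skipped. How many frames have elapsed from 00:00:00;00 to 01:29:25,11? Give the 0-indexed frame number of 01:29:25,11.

As if non-drop at 30 labels/s: (1 × 3600 + 29 × 60 + 25) × 30 + 11 = 160961.
Minute boundaries passed: 89; those not divisible by 10: 89 − 8 = 81; dropped labels = 2 × 81 = 162.
Actual frame index = 160961 − 162 = 160799.

160799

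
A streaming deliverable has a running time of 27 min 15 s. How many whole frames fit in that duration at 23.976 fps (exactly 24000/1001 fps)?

27 min 15 s = 1635 s.
Frames = 1635 × 24000/1001 = 39240000/1001 ≈ 39200.7992.
Complete frames: 39200.

39200 frames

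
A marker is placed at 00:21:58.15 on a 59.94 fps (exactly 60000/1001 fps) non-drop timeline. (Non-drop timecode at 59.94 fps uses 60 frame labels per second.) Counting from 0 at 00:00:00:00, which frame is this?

frame 79095

Total seconds to the label: (0 × 3600 + 21 × 60 + 58) = 1318.
Frame index = 1318 × 60 + 15 = 79095.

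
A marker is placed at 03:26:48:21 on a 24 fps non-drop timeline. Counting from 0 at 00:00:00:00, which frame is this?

297813

Total seconds to the label: (3 × 3600 + 26 × 60 + 48) = 12408.
Frame index = 12408 × 24 + 21 = 297813.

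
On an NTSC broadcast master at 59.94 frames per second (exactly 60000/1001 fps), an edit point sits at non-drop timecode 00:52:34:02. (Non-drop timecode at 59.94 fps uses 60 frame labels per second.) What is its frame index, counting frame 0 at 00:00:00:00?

frame 189242

Total seconds to the label: (0 × 3600 + 52 × 60 + 34) = 3154.
Frame index = 3154 × 60 + 2 = 189242.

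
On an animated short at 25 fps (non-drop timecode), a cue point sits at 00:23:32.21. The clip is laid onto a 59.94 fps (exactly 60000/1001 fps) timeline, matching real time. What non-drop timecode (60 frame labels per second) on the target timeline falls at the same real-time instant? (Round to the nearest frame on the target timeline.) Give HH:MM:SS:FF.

00:23:31:26

Source frame index: (0×3600 + 23×60 + 32) × 25 + 21 = 35321.
Real time: 35321 / (25) = 35321/25 s.
Target frame: (35321/25) × (60000/1001) = 592800/7 ≈ 84685.714 → 84686.
At 60 labels/s: frame 84686 → 00:23:31:26.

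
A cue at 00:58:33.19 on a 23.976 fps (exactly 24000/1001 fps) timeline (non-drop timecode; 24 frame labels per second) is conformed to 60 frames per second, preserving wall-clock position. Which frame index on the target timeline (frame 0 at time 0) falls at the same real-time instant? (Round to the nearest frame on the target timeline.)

frame 211038

Source frame index: (0×3600 + 58×60 + 33) × 24 + 19 = 84331.
Real time: 84331 / (24000/1001) = 84415331/24000 s.
Target frame: (84415331/24000) × (60) = 84415331/400 ≈ 211038.328 → 211038.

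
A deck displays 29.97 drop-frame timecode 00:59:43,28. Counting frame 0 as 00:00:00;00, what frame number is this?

Complete 10-minute blocks: 5, each 17982 frames → 89910.
Remaining 9 whole minutes in the current block: 1800 + 8 × 1798 = 16184 frames.
Within the current minute: 43 × 30 + 28 − 2 = 1316 (labels ;00/;01 skipped at this minute). Total = 89910 + 16184 + 1316 = 107410.

107410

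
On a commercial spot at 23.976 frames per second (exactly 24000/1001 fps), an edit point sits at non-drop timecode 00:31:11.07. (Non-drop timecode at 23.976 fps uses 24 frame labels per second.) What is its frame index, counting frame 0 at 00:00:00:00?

Total seconds to the label: (0 × 3600 + 31 × 60 + 11) = 1871.
Frame index = 1871 × 24 + 7 = 44911.

44911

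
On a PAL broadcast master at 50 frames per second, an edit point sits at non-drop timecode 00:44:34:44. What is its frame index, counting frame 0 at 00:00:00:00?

133744

Total seconds to the label: (0 × 3600 + 44 × 60 + 34) = 2674.
Frame index = 2674 × 50 + 44 = 133744.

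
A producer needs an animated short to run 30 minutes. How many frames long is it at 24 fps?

43200 frames

30 min = 1800 s.
Frames = 1800 × 24 = 43200.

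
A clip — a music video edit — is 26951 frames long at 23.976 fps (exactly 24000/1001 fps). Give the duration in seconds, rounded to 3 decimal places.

1124.081 seconds

Running time = 26951 × 1001/24000 = 26977951/24000 s ≈ 1124.081 s.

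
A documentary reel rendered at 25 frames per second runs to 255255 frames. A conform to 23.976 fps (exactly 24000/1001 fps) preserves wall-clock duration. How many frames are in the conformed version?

244800 frames

Target frames = source frames × (target rate / source rate) = 255255 × (24000/1001)/(25) = 255255 × 960/1001 = 244800.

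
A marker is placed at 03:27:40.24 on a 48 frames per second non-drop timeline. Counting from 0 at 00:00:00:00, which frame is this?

frame 598104

Total seconds to the label: (3 × 3600 + 27 × 60 + 40) = 12460.
Frame index = 12460 × 48 + 24 = 598104.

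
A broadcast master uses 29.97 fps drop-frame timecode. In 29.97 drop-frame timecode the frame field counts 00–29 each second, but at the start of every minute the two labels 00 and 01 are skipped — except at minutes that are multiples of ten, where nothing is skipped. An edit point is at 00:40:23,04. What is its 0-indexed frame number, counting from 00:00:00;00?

As if non-drop at 30 labels/s: (0 × 3600 + 40 × 60 + 23) × 30 + 4 = 72694.
Minute boundaries passed: 40; those not divisible by 10: 40 − 4 = 36; dropped labels = 2 × 36 = 72.
Actual frame index = 72694 − 72 = 72622.

72622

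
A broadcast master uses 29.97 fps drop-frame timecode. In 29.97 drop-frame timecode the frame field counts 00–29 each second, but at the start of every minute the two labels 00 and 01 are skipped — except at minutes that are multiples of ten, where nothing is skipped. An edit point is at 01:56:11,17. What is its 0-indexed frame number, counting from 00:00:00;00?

Complete 10-minute blocks: 11, each 17982 frames → 197802.
Remaining 6 whole minutes in the current block: 1800 + 5 × 1798 = 10790 frames.
Within the current minute: 11 × 30 + 17 − 2 = 345 (labels ;00/;01 skipped at this minute). Total = 197802 + 10790 + 345 = 208937.

208937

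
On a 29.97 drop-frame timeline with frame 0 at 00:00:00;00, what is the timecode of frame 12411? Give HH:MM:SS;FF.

00:06:54;03

Ten DF minutes hold 17982 frames, so frame 12411 lies in block 0 (frames 0–17981) with 12411 frames into that block.
The block's first minute is 1800 frames and the rest 1798 each; 12411 frames reaches minute 6, so 0 × 18 + 6 × 2 = 12 labels have been skipped so far.
Adding those back, label number 12411 + 12 = 12423 at 30 labels/s is 414 s + 3 f = 0 h 6 min 54 s frame 3, i.e. 00:06:54;03.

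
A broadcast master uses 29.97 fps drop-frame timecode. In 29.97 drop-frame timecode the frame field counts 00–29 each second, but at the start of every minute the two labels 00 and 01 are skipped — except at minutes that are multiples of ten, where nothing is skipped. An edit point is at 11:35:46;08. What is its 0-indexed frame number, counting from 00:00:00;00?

As if non-drop at 30 labels/s: (11 × 3600 + 35 × 60 + 46) × 30 + 8 = 1252388.
Minute boundaries passed: 695; those not divisible by 10: 695 − 69 = 626; dropped labels = 2 × 626 = 1252.
Actual frame index = 1252388 − 1252 = 1251136.

1251136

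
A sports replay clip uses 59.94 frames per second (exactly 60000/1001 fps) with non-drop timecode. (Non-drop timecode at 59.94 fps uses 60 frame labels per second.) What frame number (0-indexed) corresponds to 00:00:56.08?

frame 3368

Total seconds to the label: (0 × 3600 + 0 × 60 + 56) = 56.
Frame index = 56 × 60 + 8 = 3368.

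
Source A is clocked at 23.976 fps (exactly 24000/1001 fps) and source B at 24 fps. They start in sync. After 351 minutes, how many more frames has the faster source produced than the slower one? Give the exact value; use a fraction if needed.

351 min = 21060 s.
A emits 24000/1001 × 21060 = 38880000/77 frames; B emits 24 × 21060 = 505440.
Difference = 38880/77 frames (≈ 504.9351); B is ahead of A.

38880/77 frames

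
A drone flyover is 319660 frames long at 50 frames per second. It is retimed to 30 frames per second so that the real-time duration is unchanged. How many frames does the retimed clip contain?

191796 frames

Target frames = source frames × (target rate / source rate) = 319660 × (30)/(50) = 319660 × 3/5 = 191796.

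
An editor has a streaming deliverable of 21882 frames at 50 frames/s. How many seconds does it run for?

437.64 seconds

Running time = 21882 / (50) = 437.64 s.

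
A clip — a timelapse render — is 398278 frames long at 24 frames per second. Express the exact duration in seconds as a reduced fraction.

199139/12 seconds

Running time = 398278 ÷ (24) = 398278 × 1/24 = 199139/12 s.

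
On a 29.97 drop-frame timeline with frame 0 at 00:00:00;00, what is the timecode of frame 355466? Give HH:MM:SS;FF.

03:17:40;22

Each 10-minute DF block holds 10 × 60 × 30 − 9 × 2 = 17982 frames. 355466 ÷ 17982 → 19 full blocks, remainder 13808.
Within the partial block the first minute is 1800 frames and each further minute 1798, so 7 further minute boundaries passed. Total skipped labels = 18 × 19 + 2 × 7 = 356.
Non-drop label index = 355466 + 356 = 355822; at 30 labels/s that is 03:17:40:22, i.e. DF 03:17:40;22.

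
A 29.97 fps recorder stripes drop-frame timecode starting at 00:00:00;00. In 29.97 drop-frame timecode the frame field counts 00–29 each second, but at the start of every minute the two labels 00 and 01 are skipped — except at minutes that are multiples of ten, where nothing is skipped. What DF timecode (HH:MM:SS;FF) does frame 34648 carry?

00:19:16;04

Ten DF minutes hold 17982 frames, so frame 34648 lies in block 1 (frames 17982–35963) with 16666 frames into that block.
The block's first minute is 1800 frames and the rest 1798 each; 16666 frames reaches minute 9, so 1 × 18 + 9 × 2 = 36 labels have been skipped so far.
Adding those back, label number 34648 + 36 = 34684 at 30 labels/s is 1156 s + 4 f = 0 h 19 min 16 s frame 4, i.e. 00:19:16;04.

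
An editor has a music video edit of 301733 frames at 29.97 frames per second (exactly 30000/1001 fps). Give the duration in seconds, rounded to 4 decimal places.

Running time = 301733 × 1001/30000 = 302034733/30000 s ≈ 10067.8244 s.

10067.8244 seconds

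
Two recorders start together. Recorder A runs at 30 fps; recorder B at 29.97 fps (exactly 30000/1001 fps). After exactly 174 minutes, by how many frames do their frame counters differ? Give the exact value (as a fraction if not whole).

313200/1001 frames

174 min = 10440 s.
A emits 30 × 10440 = 313200 frames; B emits 30000/1001 × 10440 = 313200000/1001.
Difference = 313200/1001 frames (≈ 312.8871); B is behind A.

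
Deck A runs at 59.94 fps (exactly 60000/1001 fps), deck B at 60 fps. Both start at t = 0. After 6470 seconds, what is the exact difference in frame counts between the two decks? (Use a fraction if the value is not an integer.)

388200/1001 frames

A emits 60000/1001 × 6470 = 388200000/1001 frames; B emits 60 × 6470 = 388200.
Difference = 388200/1001 frames (≈ 387.8122); B is ahead of A.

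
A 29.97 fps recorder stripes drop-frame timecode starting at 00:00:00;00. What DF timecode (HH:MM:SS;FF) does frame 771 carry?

00:00:25;21

Each 10-minute DF block holds 10 × 60 × 30 − 9 × 2 = 17982 frames. 771 ÷ 17982 → 0 full blocks, remainder 771.
Within the partial block the first minute is 1800 frames and each further minute 1798, so 0 further minute boundaries passed. Total skipped labels = 18 × 0 + 2 × 0 = 0.
Non-drop label index = 771 + 0 = 771; at 30 labels/s that is 00:00:25:21, i.e. DF 00:00:25;21.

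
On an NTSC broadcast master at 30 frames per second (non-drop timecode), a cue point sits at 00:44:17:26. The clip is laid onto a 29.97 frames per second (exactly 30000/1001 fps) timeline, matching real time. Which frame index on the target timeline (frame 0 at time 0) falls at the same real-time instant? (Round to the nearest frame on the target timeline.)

Source frame index: (0×3600 + 44×60 + 17) × 30 + 26 = 79736.
Real time: 79736 / (30) = 39868/15 s.
Target frame: (39868/15) × (30000/1001) = 79736000/1001 ≈ 79656.344 → 79656.

frame 79656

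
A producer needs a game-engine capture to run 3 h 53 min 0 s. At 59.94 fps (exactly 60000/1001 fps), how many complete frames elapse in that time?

3 h 53 min 0 s = 13980 s.
Frames = 13980 × 60000/1001 = 838800000/1001 ≈ 837962.0380.
Complete frames: 837962.

837962 frames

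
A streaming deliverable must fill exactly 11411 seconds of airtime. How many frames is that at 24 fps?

273864 frames

Frames = 11411 × 24 = 273864.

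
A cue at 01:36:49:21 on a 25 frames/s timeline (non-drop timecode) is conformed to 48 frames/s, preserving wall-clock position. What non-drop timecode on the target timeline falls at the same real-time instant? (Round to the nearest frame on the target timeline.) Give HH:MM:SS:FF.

01:36:49:40

Source frame index: (1×3600 + 36×60 + 49) × 25 + 21 = 145246.
Real time: 145246 / (25) = 145246/25 s.
Target frame: (145246/25) × (48) = 6971808/25 ≈ 278872.320 → 278872.
At 48 labels/s: frame 278872 → 01:36:49:40.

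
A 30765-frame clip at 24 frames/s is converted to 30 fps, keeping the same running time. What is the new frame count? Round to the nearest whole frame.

38456 frames

Frames at target rate = 30765 × (30) / (24) = 153825/4 ≈ 38456.250.
Nearest whole frame: 38456.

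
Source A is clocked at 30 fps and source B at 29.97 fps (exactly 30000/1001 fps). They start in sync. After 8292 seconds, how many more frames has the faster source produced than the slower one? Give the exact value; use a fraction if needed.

A emits 30 × 8292 = 248760 frames; B emits 30000/1001 × 8292 = 248760000/1001.
Difference = 248760/1001 frames (≈ 248.5115); B is behind A.

248760/1001 frames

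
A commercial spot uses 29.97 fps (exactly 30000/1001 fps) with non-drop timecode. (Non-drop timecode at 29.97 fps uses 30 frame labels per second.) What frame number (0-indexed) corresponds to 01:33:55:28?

frame 169078

Total seconds to the label: (1 × 3600 + 33 × 60 + 55) = 5635.
Frame index = 5635 × 30 + 28 = 169078.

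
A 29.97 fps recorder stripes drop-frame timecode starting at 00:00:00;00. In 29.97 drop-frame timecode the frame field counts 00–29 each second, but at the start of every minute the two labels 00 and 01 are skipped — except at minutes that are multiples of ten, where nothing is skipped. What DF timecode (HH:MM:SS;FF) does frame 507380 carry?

04:42:09;18

Ten DF minutes hold 17982 frames, so frame 507380 lies in block 28 (frames 503496–521477) with 3884 frames into that block.
The block's first minute is 1800 frames and the rest 1798 each; 3884 frames reaches minute 2, so 28 × 18 + 2 × 2 = 508 labels have been skipped so far.
Adding those back, label number 507380 + 508 = 507888 at 30 labels/s is 16929 s + 18 f = 4 h 42 min 9 s frame 18, i.e. 04:42:09;18.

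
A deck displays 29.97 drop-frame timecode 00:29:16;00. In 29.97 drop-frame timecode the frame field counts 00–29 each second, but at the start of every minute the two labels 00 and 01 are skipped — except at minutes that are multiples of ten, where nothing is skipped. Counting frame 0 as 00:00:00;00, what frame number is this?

52626

Complete 10-minute blocks: 2, each 17982 frames → 35964.
Remaining 9 whole minutes in the current block: 1800 + 8 × 1798 = 16184 frames.
Within the current minute: 16 × 30 + 0 − 2 = 478 (labels ;00/;01 skipped at this minute). Total = 35964 + 16184 + 478 = 52626.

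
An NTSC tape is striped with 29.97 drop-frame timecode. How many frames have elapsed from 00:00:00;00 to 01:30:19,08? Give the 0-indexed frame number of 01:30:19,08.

As if non-drop at 30 labels/s: (1 × 3600 + 30 × 60 + 19) × 30 + 8 = 162578.
Minute boundaries passed: 90; those not divisible by 10: 90 − 9 = 81; dropped labels = 2 × 81 = 162.
Actual frame index = 162578 − 162 = 162416.

162416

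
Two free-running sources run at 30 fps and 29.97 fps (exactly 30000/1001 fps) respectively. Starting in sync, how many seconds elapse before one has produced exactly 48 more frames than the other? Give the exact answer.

1601.6 seconds

The gap grows by |30000/1001 − 30| = 30/1001 frames per second.
Time for a 48-frame gap: 48 ÷ (30/1001) = 1601.6 s.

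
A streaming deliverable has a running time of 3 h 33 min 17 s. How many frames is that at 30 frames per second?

383910 frames

3 h 33 min 17 s = 12797 s.
Frames = 12797 × 30 = 383910.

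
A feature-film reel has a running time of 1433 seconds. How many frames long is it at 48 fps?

Frames = 1433 × 48 = 68784.

68784 frames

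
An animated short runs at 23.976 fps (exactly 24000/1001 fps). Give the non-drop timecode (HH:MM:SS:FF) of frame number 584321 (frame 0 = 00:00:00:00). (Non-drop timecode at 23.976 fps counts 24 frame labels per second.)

584321 ÷ 24 = 24346 full seconds, remainder 17 frames.
24346 s = 6 h 45 min 46 s.
Timecode: 06:45:46:17.

06:45:46:17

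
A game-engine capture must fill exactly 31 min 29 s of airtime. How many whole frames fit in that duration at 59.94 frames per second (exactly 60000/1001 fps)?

113226 frames

31 min 29 s = 1889 s.
Frames = 1889 × 60000/1001 = 113340000/1001 ≈ 113226.7732.
Complete frames: 113226.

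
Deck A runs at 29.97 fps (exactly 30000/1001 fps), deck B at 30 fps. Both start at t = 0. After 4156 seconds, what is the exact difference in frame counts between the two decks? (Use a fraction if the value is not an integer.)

A emits 30000/1001 × 4156 = 124680000/1001 frames; B emits 30 × 4156 = 124680.
Difference = 124680/1001 frames (≈ 124.5554); B is ahead of A.

124680/1001 frames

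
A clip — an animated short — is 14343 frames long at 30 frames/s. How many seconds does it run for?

Running time = 14343 / (30) = 478.1 s.

478.1 seconds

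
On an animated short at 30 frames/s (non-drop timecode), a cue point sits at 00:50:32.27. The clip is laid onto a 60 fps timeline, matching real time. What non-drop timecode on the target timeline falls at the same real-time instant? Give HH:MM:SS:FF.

00:50:32:54

Source frame index: (0×3600 + 50×60 + 32) × 30 + 27 = 90987.
Real time: 90987 / (30) = 30329/10 s.
Target frame: (30329/10) × (60) = 181974.
At 60 labels/s: frame 181974 → 00:50:32:54.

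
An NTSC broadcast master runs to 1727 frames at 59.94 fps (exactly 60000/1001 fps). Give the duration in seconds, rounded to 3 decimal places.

28.812 seconds

Running time = 1727 × 1001/60000 = 1728727/60000 s ≈ 28.812 s.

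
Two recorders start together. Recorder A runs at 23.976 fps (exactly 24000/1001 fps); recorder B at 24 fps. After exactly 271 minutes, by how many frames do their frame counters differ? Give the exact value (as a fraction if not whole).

390240/1001 frames

271 min = 16260 s.
A emits 24000/1001 × 16260 = 390240000/1001 frames; B emits 24 × 16260 = 390240.
Difference = 390240/1001 frames (≈ 389.8501); B is ahead of A.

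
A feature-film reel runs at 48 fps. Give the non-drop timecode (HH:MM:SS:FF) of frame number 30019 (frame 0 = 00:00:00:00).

00:10:25:19

30019 ÷ 48 = 625 full seconds, remainder 19 frames.
625 s = 0 h 10 min 25 s.
Timecode: 00:10:25:19.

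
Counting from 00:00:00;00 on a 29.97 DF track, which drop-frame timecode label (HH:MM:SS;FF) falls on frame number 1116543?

Ten DF minutes hold 17982 frames, so frame 1116543 lies in block 62 (frames 1114884–1132865) with 1659 frames into that block.
The block's first minute is 1800 frames and the rest 1798 each; 1659 frames reaches minute 0, so 62 × 18 + 0 × 2 = 1116 labels have been skipped so far.
Adding those back, label number 1116543 + 1116 = 1117659 at 30 labels/s is 37255 s + 9 f = 10 h 20 min 55 s frame 9, i.e. 10:20:55;09.

10:20:55;09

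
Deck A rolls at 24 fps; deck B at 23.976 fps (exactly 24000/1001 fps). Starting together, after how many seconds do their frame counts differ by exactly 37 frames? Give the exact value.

37037/24 seconds

The gap grows by |24000/1001 − 24| = 24/1001 frames per second.
Time for a 37-frame gap: 37 ÷ (24/1001) = 37037/24 s.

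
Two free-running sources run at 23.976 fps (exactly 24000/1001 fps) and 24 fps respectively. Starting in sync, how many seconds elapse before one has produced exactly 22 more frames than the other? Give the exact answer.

The gap grows by |24 − 24000/1001| = 24/1001 frames per second.
Time for a 22-frame gap: 22 ÷ (24/1001) = 11011/12 s.

11011/12 seconds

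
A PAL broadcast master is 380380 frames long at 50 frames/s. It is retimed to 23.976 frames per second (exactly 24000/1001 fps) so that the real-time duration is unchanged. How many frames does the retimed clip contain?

Target frames = source frames × (target rate / source rate) = 380380 × (24000/1001)/(50) = 380380 × 480/1001 = 182400.

182400 frames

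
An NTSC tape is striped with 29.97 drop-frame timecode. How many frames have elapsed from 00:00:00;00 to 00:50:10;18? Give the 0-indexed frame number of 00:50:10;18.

Complete 10-minute blocks: 5, each 17982 frames → 89910.
Remaining 0 whole minutes in the current block: 0 frames.
Within the current minute: 10 × 30 + 18 = 318. Total = 89910 + 0 + 318 = 90228.

90228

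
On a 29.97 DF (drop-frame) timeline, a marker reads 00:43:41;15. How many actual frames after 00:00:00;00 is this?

As if non-drop at 30 labels/s: (0 × 3600 + 43 × 60 + 41) × 30 + 15 = 78645.
Minute boundaries passed: 43; those not divisible by 10: 43 − 4 = 39; dropped labels = 2 × 39 = 78.
Actual frame index = 78645 − 78 = 78567.

78567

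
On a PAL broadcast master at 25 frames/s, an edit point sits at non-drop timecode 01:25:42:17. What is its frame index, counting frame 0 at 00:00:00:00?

128567

Total seconds to the label: (1 × 3600 + 25 × 60 + 42) = 5142.
Frame index = 5142 × 25 + 17 = 128567.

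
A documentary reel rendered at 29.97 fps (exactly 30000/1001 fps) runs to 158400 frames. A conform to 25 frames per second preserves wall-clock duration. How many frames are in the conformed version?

Target frames = source frames × (target rate / source rate) = 158400 × (25)/(30000/1001) = 158400 × 1001/1200 = 132132.

132132 frames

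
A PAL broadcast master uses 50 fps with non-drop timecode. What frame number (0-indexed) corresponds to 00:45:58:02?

Total seconds to the label: (0 × 3600 + 45 × 60 + 58) = 2758.
Frame index = 2758 × 50 + 2 = 137902.

frame 137902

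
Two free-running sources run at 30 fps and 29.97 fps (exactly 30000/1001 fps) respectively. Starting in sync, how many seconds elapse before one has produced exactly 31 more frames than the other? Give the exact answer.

31031/30 seconds

The gap grows by |30000/1001 − 30| = 30/1001 frames per second.
Time for a 31-frame gap: 31 ÷ (30/1001) = 31031/30 s.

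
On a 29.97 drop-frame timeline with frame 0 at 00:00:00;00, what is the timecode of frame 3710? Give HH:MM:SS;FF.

00:02:03;24

Each 10-minute DF block holds 10 × 60 × 30 − 9 × 2 = 17982 frames. 3710 ÷ 17982 → 0 full blocks, remainder 3710.
Within the partial block the first minute is 1800 frames and each further minute 1798, so 2 further minute boundaries passed. Total skipped labels = 18 × 0 + 2 × 2 = 4.
Non-drop label index = 3710 + 4 = 3714; at 30 labels/s that is 00:02:03:24, i.e. DF 00:02:03;24.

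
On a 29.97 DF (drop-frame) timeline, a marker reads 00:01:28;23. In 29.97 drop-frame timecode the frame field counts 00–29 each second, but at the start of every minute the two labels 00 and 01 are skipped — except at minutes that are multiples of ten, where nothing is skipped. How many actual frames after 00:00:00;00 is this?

As if non-drop at 30 labels/s: (0 × 3600 + 1 × 60 + 28) × 30 + 23 = 2663.
Minute boundaries passed: 1; those not divisible by 10: 1 − 0 = 1; dropped labels = 2 × 1 = 2.
Actual frame index = 2663 − 2 = 2661.

2661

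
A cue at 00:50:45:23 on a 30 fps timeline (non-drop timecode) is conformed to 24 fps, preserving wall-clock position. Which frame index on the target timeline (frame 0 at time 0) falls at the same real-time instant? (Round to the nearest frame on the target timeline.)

frame 73098

Source frame index: (0×3600 + 50×60 + 45) × 30 + 23 = 91373.
Real time: 91373 / (30) = 91373/30 s.
Target frame: (91373/30) × (24) = 365492/5 ≈ 73098.400 → 73098.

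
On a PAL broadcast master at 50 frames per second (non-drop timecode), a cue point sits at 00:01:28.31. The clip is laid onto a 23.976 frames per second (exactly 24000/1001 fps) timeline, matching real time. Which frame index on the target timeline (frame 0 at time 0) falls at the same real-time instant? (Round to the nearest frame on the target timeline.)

frame 2125

Source frame index: (0×3600 + 1×60 + 28) × 50 + 31 = 4431.
Real time: 4431 / (50) = 4431/50 s.
Target frame: (4431/50) × (24000/1001) = 303840/143 ≈ 2124.755 → 2125.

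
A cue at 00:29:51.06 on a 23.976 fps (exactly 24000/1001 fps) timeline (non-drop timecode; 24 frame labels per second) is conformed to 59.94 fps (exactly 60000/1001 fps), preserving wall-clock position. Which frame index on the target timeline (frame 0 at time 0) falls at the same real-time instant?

frame 107475

Source frame index: (0×3600 + 29×60 + 51) × 24 + 6 = 42990.
Real time: 42990 / (24000/1001) = 1434433/800 s.
Target frame: (1434433/800) × (60000/1001) = 107475.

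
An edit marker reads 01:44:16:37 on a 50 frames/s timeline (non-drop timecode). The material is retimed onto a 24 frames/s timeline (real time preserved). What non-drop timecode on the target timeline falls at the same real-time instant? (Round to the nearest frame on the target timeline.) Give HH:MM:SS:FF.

Source frame index: (1×3600 + 44×60 + 16) × 50 + 37 = 312837.
Real time: 312837 / (50) = 312837/50 s.
Target frame: (312837/50) × (24) = 3754044/25 ≈ 150161.760 → 150162.
At 24 labels/s: frame 150162 → 01:44:16:18.

01:44:16:18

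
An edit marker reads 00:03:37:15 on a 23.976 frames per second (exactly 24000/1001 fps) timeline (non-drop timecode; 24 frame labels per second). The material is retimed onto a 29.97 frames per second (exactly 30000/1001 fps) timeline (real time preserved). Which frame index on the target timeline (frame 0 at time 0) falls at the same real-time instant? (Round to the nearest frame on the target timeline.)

frame 6529

Source frame index: (0×3600 + 3×60 + 37) × 24 + 15 = 5223.
Real time: 5223 / (24000/1001) = 1742741/8000 s.
Target frame: (1742741/8000) × (30000/1001) = 26115/4 ≈ 6528.750 → 6529.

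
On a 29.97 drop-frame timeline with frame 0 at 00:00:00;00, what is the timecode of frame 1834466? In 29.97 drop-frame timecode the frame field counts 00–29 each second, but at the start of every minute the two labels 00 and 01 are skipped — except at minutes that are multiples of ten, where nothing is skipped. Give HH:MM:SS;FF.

17:00:10;02

Ten DF minutes hold 17982 frames, so frame 1834466 lies in block 102 (frames 1834164–1852145) with 302 frames into that block.
The block's first minute is 1800 frames and the rest 1798 each; 302 frames reaches minute 0, so 102 × 18 + 0 × 2 = 1836 labels have been skipped so far.
Adding those back, label number 1834466 + 1836 = 1836302 at 30 labels/s is 61210 s + 2 f = 17 h 0 min 10 s frame 2, i.e. 17:00:10;02.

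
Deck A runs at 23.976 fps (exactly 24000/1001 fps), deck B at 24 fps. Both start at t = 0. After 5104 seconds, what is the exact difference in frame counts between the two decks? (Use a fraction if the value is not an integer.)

A emits 24000/1001 × 5104 = 11136000/91 frames; B emits 24 × 5104 = 122496.
Difference = 11136/91 frames (≈ 122.3736); B is ahead of A.

11136/91 frames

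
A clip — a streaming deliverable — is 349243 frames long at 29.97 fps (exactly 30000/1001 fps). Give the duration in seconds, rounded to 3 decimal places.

Running time = 349243 × 1001/30000 = 349592243/30000 s ≈ 11653.075 s.

11653.075 seconds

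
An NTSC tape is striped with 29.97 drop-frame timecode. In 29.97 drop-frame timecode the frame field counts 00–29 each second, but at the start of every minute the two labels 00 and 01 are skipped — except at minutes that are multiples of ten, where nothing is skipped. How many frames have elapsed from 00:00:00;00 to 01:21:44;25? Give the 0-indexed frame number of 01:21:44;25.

146999

As if non-drop at 30 labels/s: (1 × 3600 + 21 × 60 + 44) × 30 + 25 = 147145.
Minute boundaries passed: 81; those not divisible by 10: 81 − 8 = 73; dropped labels = 2 × 73 = 146.
Actual frame index = 147145 − 146 = 146999.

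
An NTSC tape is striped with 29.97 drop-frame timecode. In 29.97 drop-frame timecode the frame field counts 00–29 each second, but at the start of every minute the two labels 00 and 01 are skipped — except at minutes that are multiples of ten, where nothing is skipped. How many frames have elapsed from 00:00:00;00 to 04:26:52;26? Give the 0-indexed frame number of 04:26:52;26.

479906

Complete 10-minute blocks: 26, each 17982 frames → 467532.
Remaining 6 whole minutes in the current block: 1800 + 5 × 1798 = 10790 frames.
Within the current minute: 52 × 30 + 26 − 2 = 1584 (labels ;00/;01 skipped at this minute). Total = 467532 + 10790 + 1584 = 479906.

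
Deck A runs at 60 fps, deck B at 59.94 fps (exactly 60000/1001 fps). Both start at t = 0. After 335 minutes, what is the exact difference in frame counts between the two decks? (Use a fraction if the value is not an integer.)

1206000/1001 frames

335 min = 20100 s.
A emits 60 × 20100 = 1206000 frames; B emits 60000/1001 × 20100 = 1206000000/1001.
Difference = 1206000/1001 frames (≈ 1204.7952); B is behind A.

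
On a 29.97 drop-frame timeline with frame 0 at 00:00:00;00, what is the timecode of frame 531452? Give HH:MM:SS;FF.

04:55:32;24

Ten DF minutes hold 17982 frames, so frame 531452 lies in block 29 (frames 521478–539459) with 9974 frames into that block.
The block's first minute is 1800 frames and the rest 1798 each; 9974 frames reaches minute 5, so 29 × 18 + 5 × 2 = 532 labels have been skipped so far.
Adding those back, label number 531452 + 532 = 531984 at 30 labels/s is 17732 s + 24 f = 4 h 55 min 32 s frame 24, i.e. 04:55:32;24.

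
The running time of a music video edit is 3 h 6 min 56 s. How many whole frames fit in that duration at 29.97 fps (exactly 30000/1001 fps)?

336143 frames

3 h 6 min 56 s = 11216 s.
Frames = 11216 × 30000/1001 = 336480000/1001 ≈ 336143.8561.
Complete frames: 336143.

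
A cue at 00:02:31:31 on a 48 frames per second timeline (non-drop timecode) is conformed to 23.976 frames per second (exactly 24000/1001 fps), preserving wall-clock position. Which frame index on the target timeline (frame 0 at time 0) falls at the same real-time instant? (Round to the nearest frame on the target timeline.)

frame 3636

Source frame index: (0×3600 + 2×60 + 31) × 48 + 31 = 7279.
Real time: 7279 / (48) = 7279/48 s.
Target frame: (7279/48) × (24000/1001) = 3639500/1001 ≈ 3635.864 → 3636.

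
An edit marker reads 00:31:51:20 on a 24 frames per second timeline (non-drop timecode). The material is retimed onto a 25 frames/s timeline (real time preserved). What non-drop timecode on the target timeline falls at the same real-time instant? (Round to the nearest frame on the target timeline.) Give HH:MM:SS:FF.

00:31:51:21

Source frame index: (0×3600 + 31×60 + 51) × 24 + 20 = 45884.
Real time: 45884 / (24) = 11471/6 s.
Target frame: (11471/6) × (25) = 286775/6 ≈ 47795.833 → 47796.
At 25 labels/s: frame 47796 → 00:31:51:21.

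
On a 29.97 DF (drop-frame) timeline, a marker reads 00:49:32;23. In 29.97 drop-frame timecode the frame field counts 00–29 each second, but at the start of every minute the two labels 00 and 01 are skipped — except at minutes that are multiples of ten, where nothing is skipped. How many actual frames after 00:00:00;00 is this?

89093

As if non-drop at 30 labels/s: (0 × 3600 + 49 × 60 + 32) × 30 + 23 = 89183.
Minute boundaries passed: 49; those not divisible by 10: 49 − 4 = 45; dropped labels = 2 × 45 = 90.
Actual frame index = 89183 − 90 = 89093.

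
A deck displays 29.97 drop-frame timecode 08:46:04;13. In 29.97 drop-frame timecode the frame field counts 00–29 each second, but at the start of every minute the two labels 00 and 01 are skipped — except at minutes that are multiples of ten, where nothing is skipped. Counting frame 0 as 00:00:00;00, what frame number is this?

945985

As if non-drop at 30 labels/s: (8 × 3600 + 46 × 60 + 4) × 30 + 13 = 946933.
Minute boundaries passed: 526; those not divisible by 10: 526 − 52 = 474; dropped labels = 2 × 474 = 948.
Actual frame index = 946933 − 948 = 945985.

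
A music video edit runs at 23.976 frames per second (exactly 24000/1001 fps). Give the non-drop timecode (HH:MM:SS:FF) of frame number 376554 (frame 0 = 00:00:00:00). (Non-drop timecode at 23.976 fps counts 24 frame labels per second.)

376554 ÷ 24 = 15689 full seconds, remainder 18 frames.
15689 s = 4 h 21 min 29 s.
Timecode: 04:21:29:18.

04:21:29:18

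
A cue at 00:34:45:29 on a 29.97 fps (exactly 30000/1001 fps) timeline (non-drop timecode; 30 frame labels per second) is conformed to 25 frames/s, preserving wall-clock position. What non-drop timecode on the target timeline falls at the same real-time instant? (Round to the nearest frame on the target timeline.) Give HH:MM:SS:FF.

Source frame index: (0×3600 + 34×60 + 45) × 30 + 29 = 62579.
Real time: 62579 / (30000/1001) = 62641579/30000 s.
Target frame: (62641579/30000) × (25) = 62641579/1200 ≈ 52201.316 → 52201.
At 25 labels/s: frame 52201 → 00:34:48:01.

00:34:48:01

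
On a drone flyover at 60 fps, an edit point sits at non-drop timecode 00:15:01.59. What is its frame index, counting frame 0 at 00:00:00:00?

54119

Total seconds to the label: (0 × 3600 + 15 × 60 + 1) = 901.
Frame index = 901 × 60 + 59 = 54119.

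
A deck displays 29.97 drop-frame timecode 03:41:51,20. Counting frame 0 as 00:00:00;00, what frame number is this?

398952

Complete 10-minute blocks: 22, each 17982 frames → 395604.
Remaining 1 whole minute in the current block: 1800 + 0 × 1798 = 1800 frames.
Within the current minute: 51 × 30 + 20 − 2 = 1548 (labels ;00/;01 skipped at this minute). Total = 395604 + 1800 + 1548 = 398952.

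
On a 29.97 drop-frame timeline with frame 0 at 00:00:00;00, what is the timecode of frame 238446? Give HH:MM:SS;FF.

02:12:36;04

Ten DF minutes hold 17982 frames, so frame 238446 lies in block 13 (frames 233766–251747) with 4680 frames into that block.
The block's first minute is 1800 frames and the rest 1798 each; 4680 frames reaches minute 2, so 13 × 18 + 2 × 2 = 238 labels have been skipped so far.
Adding those back, label number 238446 + 238 = 238684 at 30 labels/s is 7956 s + 4 f = 2 h 12 min 36 s frame 4, i.e. 02:12:36;04.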